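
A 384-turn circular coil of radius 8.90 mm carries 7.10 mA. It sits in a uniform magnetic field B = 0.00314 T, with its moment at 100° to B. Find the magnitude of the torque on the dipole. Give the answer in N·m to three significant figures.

m = NIA = NIπa² = 384·(0.00710)·π·(0.00890)² = 6.785×10⁻⁴ A·m².
Torque on a magnetic dipole: τ = mB sinθ.
τ = (6.785×10⁻⁴)(0.00314)·sin100° = 2.098×10⁻⁶ N·m.

τ ≈ 2.10×10⁻⁶ N·m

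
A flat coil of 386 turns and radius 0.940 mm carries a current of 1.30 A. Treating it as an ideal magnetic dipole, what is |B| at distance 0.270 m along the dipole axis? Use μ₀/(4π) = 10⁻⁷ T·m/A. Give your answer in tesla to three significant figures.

m = NIA = NIπa² = 386·(1.30)·π·(9.40×10⁻⁴)² = 0.001393 A·m².
On axis B = (μ₀/4π)·2m/r³.
B = 2·(10⁻⁷)·(0.001393) / (0.270)³ = 1.415×10⁻⁸ T.

B ≈ 1.42×10⁻⁸ T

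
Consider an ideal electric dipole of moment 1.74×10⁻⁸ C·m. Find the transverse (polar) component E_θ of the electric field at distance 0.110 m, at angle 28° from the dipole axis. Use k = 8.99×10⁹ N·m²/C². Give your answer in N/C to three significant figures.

E_θ ≈ 5.52×10⁴ N/C

For a dipole, E_θ = (kp sinθ)/r³.
kp/r³ = (8.99×10⁹)(1.74×10⁻⁸)/(0.110)³ = 1.175×10⁵ N/C.
E_θ = 1.175×10⁵·sin28° = 5.517×10⁴ N/C.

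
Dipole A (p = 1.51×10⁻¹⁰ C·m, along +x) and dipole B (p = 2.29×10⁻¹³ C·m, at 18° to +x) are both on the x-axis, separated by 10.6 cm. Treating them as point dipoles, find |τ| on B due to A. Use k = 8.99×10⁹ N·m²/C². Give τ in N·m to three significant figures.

τ ≈ 1.61×10⁻¹⁰ N·m

The second dipole sits on the axis of the first, so the field there is axial: E₁ = 2kp₁/r³ along +x.
E₁ = 2(8.99×10⁹)(1.51×10⁻¹⁰)/(0.106)³ = 2280 N/C.
Torque on the second dipole: τ = p₂ E₁ sinθ.
τ = (2.29×10⁻¹³)(2280)·sin18° = 1.613×10⁻¹⁰ N·m.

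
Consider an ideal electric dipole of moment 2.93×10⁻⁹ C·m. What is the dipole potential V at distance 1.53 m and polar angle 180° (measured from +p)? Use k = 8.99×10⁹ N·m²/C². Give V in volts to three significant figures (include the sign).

The dipole potential is V = kp cosθ / r².
V = (8.99×10⁹)(2.93×10⁻⁹)·cos180° / (1.53)² = -11.25 V.

V ≈ -11.3 V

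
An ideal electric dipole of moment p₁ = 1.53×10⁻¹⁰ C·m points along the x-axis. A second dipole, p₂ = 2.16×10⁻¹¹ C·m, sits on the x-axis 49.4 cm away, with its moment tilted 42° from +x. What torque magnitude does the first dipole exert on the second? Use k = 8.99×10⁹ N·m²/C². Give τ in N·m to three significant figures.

τ ≈ 3.30×10⁻¹⁰ N·m

The second dipole sits on the axis of the first, so the field there is axial: E₁ = 2kp₁/r³ along +x.
E₁ = 2(8.99×10⁹)(1.53×10⁻¹⁰)/(0.494)³ = 22.82 N/C.
Torque on the second dipole: τ = p₂ E₁ sinθ.
τ = (2.16×10⁻¹¹)(22.82)·sin42° = 3.298×10⁻¹⁰ N·m.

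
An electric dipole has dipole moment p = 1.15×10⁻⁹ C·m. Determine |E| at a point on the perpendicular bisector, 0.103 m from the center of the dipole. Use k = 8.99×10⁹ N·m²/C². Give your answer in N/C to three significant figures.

E ≈ 9460 N/C

On the perpendicular bisector E = kp/r³ (half the axial value at the same distance).
E = (8.99×10⁹)(1.15×10⁻⁹) / (0.103)³ = 9461 N/C.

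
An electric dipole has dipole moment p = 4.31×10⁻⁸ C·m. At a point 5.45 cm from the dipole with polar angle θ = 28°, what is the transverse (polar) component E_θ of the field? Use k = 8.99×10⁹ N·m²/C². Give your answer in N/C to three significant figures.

E_θ ≈ 1.12×10⁶ N/C

For a dipole, E_θ = (kp sinθ)/r³.
kp/r³ = (8.99×10⁹)(4.31×10⁻⁸)/(0.0545)³ = 2.394×10⁶ N/C.
E_θ = 2.394×10⁶·sin28° = 1.124×10⁶ N/C.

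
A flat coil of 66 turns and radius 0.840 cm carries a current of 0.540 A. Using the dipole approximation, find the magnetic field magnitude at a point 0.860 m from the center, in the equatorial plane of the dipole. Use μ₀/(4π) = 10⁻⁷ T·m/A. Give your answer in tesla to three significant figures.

m = NIA = NIπa² = 66·(0.540)·π·(0.00840)² = 0.00790 A·m².
In the equatorial plane B = (μ₀/4π)·m/r³ (half the axial value).
B = (10⁻⁷)·(0.00790) / (0.860)³ = 1.242×10⁻⁹ T.

B ≈ 1.24×10⁻⁹ T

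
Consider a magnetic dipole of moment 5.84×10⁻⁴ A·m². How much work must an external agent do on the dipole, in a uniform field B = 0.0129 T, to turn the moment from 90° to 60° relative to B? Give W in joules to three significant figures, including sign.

W ≈ -3.77×10⁻⁶ J

W_ext = ΔU = −mB cosθ₂ + mB cosθ₁ = mB(cosθ₁ − cosθ₂).
W = (5.84×10⁻⁴)(0.0129)·(cos90° − cos60°) = (7.534×10⁻⁶)·(-0.5000) = -3.767×10⁻⁶ J.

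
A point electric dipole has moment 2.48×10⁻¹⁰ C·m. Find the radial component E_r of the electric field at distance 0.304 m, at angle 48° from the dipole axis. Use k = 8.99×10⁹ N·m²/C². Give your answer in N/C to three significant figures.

E_r ≈ 106 N/C

For a dipole, E_r = (2kp cosθ)/r³.
kp/r³ = (8.99×10⁹)(2.48×10⁻¹⁰)/(0.304)³ = 79.36 N/C.
E_r = 2·79.36·cos48° = 106.2 N/C.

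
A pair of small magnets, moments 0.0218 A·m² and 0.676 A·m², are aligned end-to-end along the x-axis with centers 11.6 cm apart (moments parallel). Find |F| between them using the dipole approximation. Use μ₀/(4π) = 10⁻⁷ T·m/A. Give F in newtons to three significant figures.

On-axis B of dipole 1: B = (μ₀/4π)·2m₁/r³. Force on dipole 2: F = m₂·dB/dr.
dB/dr = −(μ₀/4π)·6m₁/r⁴, so |F| = (μ₀/4π)·6m₁m₂/r⁴.
F = 6(10⁻⁷)(0.0218)(0.676)/(0.116)⁴ = 4.883×10⁻⁵ N.

F ≈ 4.88×10⁻⁵ N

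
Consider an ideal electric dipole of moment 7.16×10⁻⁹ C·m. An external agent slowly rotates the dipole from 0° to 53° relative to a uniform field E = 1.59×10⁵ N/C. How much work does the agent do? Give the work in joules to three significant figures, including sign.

W ≈ 4.53×10⁻⁴ J

W_ext = ΔU = U(θ₂) − U(θ₁) = −pE cosθ₂ − (−pE cosθ₁) = pE(cosθ₁ − cosθ₂).
W = (7.16×10⁻⁹)(1.59×10⁵)·(cos0° − cos53°) = (0.001138)·(+0.3982) = 4.533×10⁻⁴ J.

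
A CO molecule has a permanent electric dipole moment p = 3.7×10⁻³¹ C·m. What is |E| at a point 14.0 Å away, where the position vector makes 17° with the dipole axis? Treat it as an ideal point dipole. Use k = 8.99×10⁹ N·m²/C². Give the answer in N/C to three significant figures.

E ≈ 2.35×10⁶ N/C

At angle θ the dipole field magnitude is E = (kp/r³)·√(1 + 3cos²θ).
kp/r³ = (8.99×10⁹)(3.70×10⁻³¹) / (1.40×10⁻⁹)³ = 1.212×10⁶ N/C.
√(1 + 3cos²17°) = √(1 + 3·0.9145) = √3.7436 ≈ 1.9348.
E ≈ 1.212×10⁶ × 1.935 = 2.345×10⁶ N/C.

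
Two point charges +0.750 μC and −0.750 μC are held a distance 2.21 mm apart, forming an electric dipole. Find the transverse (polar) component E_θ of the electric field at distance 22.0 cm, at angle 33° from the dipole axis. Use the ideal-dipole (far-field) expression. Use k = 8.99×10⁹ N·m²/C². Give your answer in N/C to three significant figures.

Dipole moment p = qd = (7.50×10⁻⁷ C)(0.00221 m) = 1.658×10⁻⁹ C·m.
For a dipole, E_θ = (kp sinθ)/r³.
kp/r³ = (8.99×10⁹)(1.658×10⁻⁹)/(0.220)³ = 1400 N/C.
E_θ = 1400·sin33° = 762.4 N/C.

E_θ ≈ 762 N/C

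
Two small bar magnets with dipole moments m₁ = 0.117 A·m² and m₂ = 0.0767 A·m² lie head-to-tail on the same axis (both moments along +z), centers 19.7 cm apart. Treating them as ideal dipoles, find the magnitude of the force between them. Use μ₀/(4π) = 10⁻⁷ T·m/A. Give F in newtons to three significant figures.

F ≈ 3.57×10⁻⁶ N

On-axis B of dipole 1: B = (μ₀/4π)·2m₁/r³. Force on dipole 2: F = m₂·dB/dr.
dB/dr = −(μ₀/4π)·6m₁/r⁴, so |F| = (μ₀/4π)·6m₁m₂/r⁴.
F = 6(10⁻⁷)(0.117)(0.0767)/(0.197)⁴ = 3.575×10⁻⁶ N.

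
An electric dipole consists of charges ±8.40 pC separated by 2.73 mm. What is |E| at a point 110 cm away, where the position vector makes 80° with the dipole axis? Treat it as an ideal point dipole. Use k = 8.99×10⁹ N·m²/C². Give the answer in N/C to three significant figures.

Dipole moment p = qd = (8.40×10⁻¹² C)(0.00273 m) = 2.293×10⁻¹⁴ C·m.
At angle θ the dipole field magnitude is E = (kp/r³)·√(1 + 3cos²θ).
kp/r³ = (8.99×10⁹)(2.293×10⁻¹⁴) / (1.10)³ = 1.549×10⁻⁴ N/C.
√(1 + 3cos²80°) = √(1 + 3·0.0302) = √1.0905 ≈ 1.0443.
E ≈ 1.549×10⁻⁴ × 1.044 = 1.617×10⁻⁴ N/C.

E ≈ 1.62×10⁻⁴ N/C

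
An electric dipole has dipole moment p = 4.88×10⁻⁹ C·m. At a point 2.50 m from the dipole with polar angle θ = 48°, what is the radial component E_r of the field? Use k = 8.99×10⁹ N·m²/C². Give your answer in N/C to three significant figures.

E_r ≈ 3.76 N/C

For a dipole, E_r = (2kp cosθ)/r³.
kp/r³ = (8.99×10⁹)(4.88×10⁻⁹)/(2.50)³ = 2.808 N/C.
E_r = 2·2.808·cos48° = 3.758 N/C.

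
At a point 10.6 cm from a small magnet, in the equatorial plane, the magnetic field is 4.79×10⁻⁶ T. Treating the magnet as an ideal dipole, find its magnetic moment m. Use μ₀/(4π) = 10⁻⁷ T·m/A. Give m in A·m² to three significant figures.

In the equatorial plane B = (μ₀/4π)·m/r³, so m = Br³·4π/(μ₀).
m = (4.79×10⁻⁶)·(0.106)³ / (10⁻⁷) = 0.05705 A·m².

m ≈ 0.0570 A·m²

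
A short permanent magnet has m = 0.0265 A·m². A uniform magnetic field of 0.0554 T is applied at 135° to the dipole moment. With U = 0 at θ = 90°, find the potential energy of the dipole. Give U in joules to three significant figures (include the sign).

U = −m·B = −mB cosθ.
U = −(0.0265)(0.0554)·cos135° = 0.001038 J.

U ≈ 0.00104 J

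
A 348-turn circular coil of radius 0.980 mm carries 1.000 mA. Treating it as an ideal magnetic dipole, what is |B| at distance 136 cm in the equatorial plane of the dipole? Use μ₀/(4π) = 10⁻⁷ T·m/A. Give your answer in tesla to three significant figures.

m = NIA = NIπa² = 348·(0.00100)·π·(9.80×10⁻⁴)² = 1.05×10⁻⁶ A·m².
In the equatorial plane B = (μ₀/4π)·m/r³ (half the axial value).
B = (10⁻⁷)·(1.05×10⁻⁶) / (1.36)³ = 4.174×10⁻¹⁴ T.

B ≈ 4.17×10⁻¹⁴ T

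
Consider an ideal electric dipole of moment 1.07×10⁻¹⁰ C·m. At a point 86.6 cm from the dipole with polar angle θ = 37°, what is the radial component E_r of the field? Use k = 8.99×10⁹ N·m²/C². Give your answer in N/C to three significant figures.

E_r ≈ 2.37 N/C

For a dipole, E_r = (2kp cosθ)/r³.
kp/r³ = (8.99×10⁹)(1.07×10⁻¹⁰)/(0.866)³ = 1.481 N/C.
E_r = 2·1.481·cos37° = 2.366 N/C.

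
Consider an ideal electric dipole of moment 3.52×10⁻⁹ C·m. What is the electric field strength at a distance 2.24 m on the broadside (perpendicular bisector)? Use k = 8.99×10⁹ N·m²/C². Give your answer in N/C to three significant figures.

In the equatorial plane E = kp/r³.
E = (8.99×10⁹)(3.52×10⁻⁹) / (2.24)³ = 2.816 N/C.

E ≈ 2.82 N/C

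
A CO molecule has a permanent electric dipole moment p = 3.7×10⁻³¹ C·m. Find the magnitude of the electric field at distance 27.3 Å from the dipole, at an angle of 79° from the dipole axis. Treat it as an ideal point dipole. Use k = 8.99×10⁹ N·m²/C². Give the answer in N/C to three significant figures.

At angle θ the dipole field magnitude is E = (kp/r³)·√(1 + 3cos²θ).
kp/r³ = (8.99×10⁹)(3.70×10⁻³¹) / (2.73×10⁻⁹)³ = 1.635×10⁵ N/C.
√(1 + 3cos²79°) = √(1 + 3·0.0364) = √1.1092 ≈ 1.0532.
E ≈ 1.635×10⁵ × 1.053 = 1.722×10⁵ N/C.

E ≈ 1.72×10⁵ N/C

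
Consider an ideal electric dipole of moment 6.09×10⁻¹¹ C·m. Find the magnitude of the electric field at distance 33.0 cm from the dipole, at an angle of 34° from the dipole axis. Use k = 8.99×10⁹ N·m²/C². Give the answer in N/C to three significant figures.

At angle θ the dipole field magnitude is E = (kp/r³)·√(1 + 3cos²θ).
kp/r³ = (8.99×10⁹)(6.09×10⁻¹¹) / (0.330)³ = 15.23 N/C.
√(1 + 3cos²34°) = √(1 + 3·0.6873) = √3.0619 ≈ 1.7498.
E ≈ 15.23 × 1.750 = 26.66 N/C.

E ≈ 26.7 N/C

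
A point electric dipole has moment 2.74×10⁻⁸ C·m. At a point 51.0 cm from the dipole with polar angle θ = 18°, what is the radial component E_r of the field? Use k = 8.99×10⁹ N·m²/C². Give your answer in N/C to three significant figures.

For a dipole, E_r = (2kp cosθ)/r³.
kp/r³ = (8.99×10⁹)(2.74×10⁻⁸)/(0.510)³ = 1857 N/C.
E_r = 2·1857·cos18° = 3532 N/C.

E_r ≈ 3530 N/C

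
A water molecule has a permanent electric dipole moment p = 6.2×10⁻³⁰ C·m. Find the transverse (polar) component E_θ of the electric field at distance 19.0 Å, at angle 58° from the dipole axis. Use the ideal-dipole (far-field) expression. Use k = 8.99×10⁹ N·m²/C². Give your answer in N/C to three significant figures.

E_θ ≈ 6.89×10⁶ N/C

For a dipole, E_θ = (kp sinθ)/r³.
kp/r³ = (8.99×10⁹)(6.20×10⁻³⁰)/(1.90×10⁻⁹)³ = 8.126×10⁶ N/C.
E_θ = 8.126×10⁶·sin58° = 6.891×10⁶ N/C.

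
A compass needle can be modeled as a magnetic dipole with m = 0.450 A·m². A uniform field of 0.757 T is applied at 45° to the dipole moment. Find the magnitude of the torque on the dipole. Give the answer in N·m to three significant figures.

τ ≈ 0.241 N·m

Torque on a magnetic dipole: τ = mB sinθ.
τ = (0.450)(0.757)·sin45° = 0.2409 N·m.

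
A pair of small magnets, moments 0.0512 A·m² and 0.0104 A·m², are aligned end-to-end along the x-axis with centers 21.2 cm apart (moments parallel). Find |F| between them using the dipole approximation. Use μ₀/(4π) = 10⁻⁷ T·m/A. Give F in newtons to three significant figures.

F ≈ 1.58×10⁻⁷ N

On-axis B of dipole 1: B = (μ₀/4π)·2m₁/r³. Force on dipole 2: F = m₂·dB/dr.
dB/dr = −(μ₀/4π)·6m₁/r⁴, so |F| = (μ₀/4π)·6m₁m₂/r⁴.
F = 6(10⁻⁷)(0.0512)(0.0104)/(0.212)⁴ = 1.582×10⁻⁷ N.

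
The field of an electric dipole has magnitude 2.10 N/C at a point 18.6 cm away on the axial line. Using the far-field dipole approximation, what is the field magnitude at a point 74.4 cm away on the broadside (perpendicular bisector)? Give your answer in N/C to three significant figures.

Dipole fields scale as 1/r³ in the far field.
The axial field is twice the equatorial field at the same r, so the geometry factor is 1/2.
E₂ = E₁ · (1/2) · (r₁/r₂)³ = 2.10 · 0.5 · (18.6/74.4)³.
(r₁/r₂)³ = (0.25)³ = 0.01562.
E₂ ≈ 0.01641 N/C.

E ≈ 0.0164 N/C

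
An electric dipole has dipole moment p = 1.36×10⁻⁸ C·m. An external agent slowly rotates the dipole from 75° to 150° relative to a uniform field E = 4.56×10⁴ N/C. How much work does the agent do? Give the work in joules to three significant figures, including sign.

W ≈ 6.98×10⁻⁴ J

W_ext = ΔU = U(θ₂) − U(θ₁) = −pE cosθ₂ − (−pE cosθ₁) = pE(cosθ₁ − cosθ₂).
W = (1.36×10⁻⁸)(4.56×10⁴)·(cos75° − cos150°) = (6.202×10⁻⁴)·(+1.1248) = 6.976×10⁻⁴ J.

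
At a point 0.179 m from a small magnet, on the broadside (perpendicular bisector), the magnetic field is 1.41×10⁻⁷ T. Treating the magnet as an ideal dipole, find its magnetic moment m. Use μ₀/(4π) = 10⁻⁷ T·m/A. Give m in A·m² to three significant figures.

In the equatorial plane B = (μ₀/4π)·m/r³, so m = Br³·4π/(μ₀).
m = (1.41×10⁻⁷)·(0.179)³ / (10⁻⁷) = 0.008087 A·m².

m ≈ 0.00809 A·m²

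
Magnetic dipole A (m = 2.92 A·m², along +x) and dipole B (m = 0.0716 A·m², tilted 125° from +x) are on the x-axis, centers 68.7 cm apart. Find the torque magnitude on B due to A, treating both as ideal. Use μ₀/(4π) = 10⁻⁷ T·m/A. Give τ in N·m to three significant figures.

Dipole B is on the axis of dipole A, so B₁ there is axial: B₁ = (μ₀/4π)·2m₁/r³ along +x.
B₁ = 2(10⁻⁷)(2.92)/(0.687)³ = 1.801×10⁻⁶ T.
τ = m₂ B₁ sinθ.
τ = (0.0716)(1.801×10⁻⁶)·sin125° = 1.056×10⁻⁷ N·m.

τ ≈ 1.06×10⁻⁷ N·m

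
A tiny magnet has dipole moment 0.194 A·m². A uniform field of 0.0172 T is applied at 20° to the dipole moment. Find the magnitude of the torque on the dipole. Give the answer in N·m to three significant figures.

τ ≈ 0.00114 N·m

Torque on a magnetic dipole: τ = mB sinθ.
τ = (0.194)(0.0172)·sin20° = 0.001141 N·m.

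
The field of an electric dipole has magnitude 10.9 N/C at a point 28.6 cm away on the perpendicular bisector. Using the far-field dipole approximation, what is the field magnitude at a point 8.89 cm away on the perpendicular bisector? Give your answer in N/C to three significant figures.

E ≈ 363 N/C

Dipole fields scale as 1/r³ in the far field; the geometry is the same at both points.
E₂ = E₁ · (r₁/r₂)³ = 10.9 · (28.6/8.89)³.
(r₁/r₂)³ = (3.217)³ = 33.3.
E₂ ≈ 362.9 N/C.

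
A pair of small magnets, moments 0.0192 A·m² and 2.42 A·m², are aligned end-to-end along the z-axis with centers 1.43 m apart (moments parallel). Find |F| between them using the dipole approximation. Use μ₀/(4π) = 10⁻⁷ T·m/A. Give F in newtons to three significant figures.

F ≈ 6.67×10⁻⁹ N

On-axis B of dipole 1: B = (μ₀/4π)·2m₁/r³. Force on dipole 2: F = m₂·dB/dr.
dB/dr = −(μ₀/4π)·6m₁/r⁴, so |F| = (μ₀/4π)·6m₁m₂/r⁴.
F = 6(10⁻⁷)(0.0192)(2.42)/(1.43)⁴ = 6.667×10⁻⁹ N.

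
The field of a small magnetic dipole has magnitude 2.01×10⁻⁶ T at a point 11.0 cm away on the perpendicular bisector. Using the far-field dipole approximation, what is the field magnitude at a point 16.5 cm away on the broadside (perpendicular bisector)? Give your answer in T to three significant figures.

Dipole fields scale as 1/r³ in the far field; the geometry is the same at both points.
B₂ = B₁ · (r₁/r₂)³ = 2.01×10⁻⁶ · (11.0/16.5)³.
(r₁/r₂)³ = (0.6667)³ = 0.2963.
B₂ ≈ 5.956×10⁻⁷ T.

B ≈ 5.96×10⁻⁷ T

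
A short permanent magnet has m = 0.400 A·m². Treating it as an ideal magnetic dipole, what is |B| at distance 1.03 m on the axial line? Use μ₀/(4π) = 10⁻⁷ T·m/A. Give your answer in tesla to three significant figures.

B ≈ 7.32×10⁻⁸ T

On axis B = (μ₀/4π)·2m/r³.
B = 2·(10⁻⁷)·(0.400) / (1.03)³ = 7.321×10⁻⁸ T.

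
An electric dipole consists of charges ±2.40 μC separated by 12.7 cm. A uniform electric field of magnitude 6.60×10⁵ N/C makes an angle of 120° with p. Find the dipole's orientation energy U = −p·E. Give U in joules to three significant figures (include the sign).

Dipole moment p = qd = (2.40×10⁻⁶ C)(0.127 m) = 3.048×10⁻⁷ C·m.
U = −p·E = −pE cosθ.
U = −(3.048×10⁻⁷)(6.60×10⁵)·cos120° = 0.1006 J.

U ≈ 0.101 J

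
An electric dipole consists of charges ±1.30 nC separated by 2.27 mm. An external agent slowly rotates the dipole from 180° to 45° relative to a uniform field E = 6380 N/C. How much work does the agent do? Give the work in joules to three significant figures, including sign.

W ≈ -3.21×10⁻⁸ J

Dipole moment p = qd = (1.30×10⁻⁹ C)(0.00227 m) = 2.951×10⁻¹² C·m.
W_ext = ΔU = U(θ₂) − U(θ₁) = −pE cosθ₂ − (−pE cosθ₁) = pE(cosθ₁ − cosθ₂).
W = (2.951×10⁻¹²)(6380)·(cos180° − cos45°) = (1.883×10⁻⁸)·(-1.7071) = -3.214×10⁻⁸ J.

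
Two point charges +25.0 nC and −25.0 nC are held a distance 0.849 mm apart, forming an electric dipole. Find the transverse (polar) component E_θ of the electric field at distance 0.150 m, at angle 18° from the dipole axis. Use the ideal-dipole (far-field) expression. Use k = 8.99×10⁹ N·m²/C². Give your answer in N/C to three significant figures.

Dipole moment p = qd = (2.50×10⁻⁸ C)(8.49×10⁻⁴ m) = 2.123×10⁻¹¹ C·m.
For a dipole, E_θ = (kp sinθ)/r³.
kp/r³ = (8.99×10⁹)(2.123×10⁻¹¹)/(0.150)³ = 56.55 N/C.
E_θ = 56.55·sin18° = 17.48 N/C.

E_θ ≈ 17.5 N/C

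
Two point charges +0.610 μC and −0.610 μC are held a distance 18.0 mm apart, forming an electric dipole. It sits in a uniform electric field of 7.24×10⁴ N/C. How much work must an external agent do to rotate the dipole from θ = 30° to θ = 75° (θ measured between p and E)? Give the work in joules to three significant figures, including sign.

Dipole moment p = qd = (6.10×10⁻⁷ C)(0.0180 m) = 1.098×10⁻⁸ C·m.
W_ext = ΔU = U(θ₂) − U(θ₁) = −pE cosθ₂ − (−pE cosθ₁) = pE(cosθ₁ − cosθ₂).
W = (1.098×10⁻⁸)(7.24×10⁴)·(cos30° − cos75°) = (7.950×10⁻⁴)·(+0.6072) = 4.827×10⁻⁴ J.

W ≈ 4.83×10⁻⁴ J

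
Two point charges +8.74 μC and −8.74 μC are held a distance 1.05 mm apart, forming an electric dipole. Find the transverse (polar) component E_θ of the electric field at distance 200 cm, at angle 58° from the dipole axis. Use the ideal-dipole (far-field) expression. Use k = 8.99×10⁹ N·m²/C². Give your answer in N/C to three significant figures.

E_θ ≈ 8.75 N/C

Dipole moment p = qd = (8.74×10⁻⁶ C)(0.00105 m) = 9.177×10⁻⁹ C·m.
For a dipole, E_θ = (kp sinθ)/r³.
kp/r³ = (8.99×10⁹)(9.177×10⁻⁹)/(2.00)³ = 10.31 N/C.
E_θ = 10.31·sin58° = 8.746 N/C.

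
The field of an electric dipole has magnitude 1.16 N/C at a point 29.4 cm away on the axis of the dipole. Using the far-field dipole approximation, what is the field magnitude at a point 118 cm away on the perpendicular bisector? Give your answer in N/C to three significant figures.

Dipole fields scale as 1/r³ in the far field.
The axial field is twice the equatorial field at the same r, so the geometry factor is 1/2.
E₂ = E₁ · (1/2) · (r₁/r₂)³ = 1.16 · 0.5 · (29.4/118)³.
(r₁/r₂)³ = (0.2492)³ = 0.01547.
E₂ ≈ 0.008971 N/C.

E ≈ 0.00897 N/C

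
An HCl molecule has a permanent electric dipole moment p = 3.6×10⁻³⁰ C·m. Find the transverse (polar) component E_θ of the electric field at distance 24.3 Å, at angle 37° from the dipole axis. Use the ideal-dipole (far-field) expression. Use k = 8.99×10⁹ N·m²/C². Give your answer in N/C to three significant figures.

For a dipole, E_θ = (kp sinθ)/r³.
kp/r³ = (8.99×10⁹)(3.60×10⁻³⁰)/(2.43×10⁻⁹)³ = 2.256×10⁶ N/C.
E_θ = 2.256×10⁶·sin37° = 1.357×10⁶ N/C.

E_θ ≈ 1.36×10⁶ N/C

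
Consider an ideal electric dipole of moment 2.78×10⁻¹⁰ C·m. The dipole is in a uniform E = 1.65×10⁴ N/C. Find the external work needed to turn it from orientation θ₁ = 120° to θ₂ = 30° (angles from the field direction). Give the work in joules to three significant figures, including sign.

W_ext = ΔU = U(θ₂) − U(θ₁) = −pE cosθ₂ − (−pE cosθ₁) = pE(cosθ₁ − cosθ₂).
W = (2.78×10⁻¹⁰)(1.65×10⁴)·(cos120° − cos30°) = (4.587×10⁻⁶)·(-1.3660) = -6.266×10⁻⁶ J.

W ≈ -6.27×10⁻⁶ J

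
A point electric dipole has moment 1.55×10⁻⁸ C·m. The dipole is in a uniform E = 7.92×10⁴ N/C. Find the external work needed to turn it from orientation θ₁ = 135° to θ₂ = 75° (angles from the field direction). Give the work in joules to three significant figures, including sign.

W ≈ -0.00119 J

W_ext = ΔU = U(θ₂) − U(θ₁) = −pE cosθ₂ − (−pE cosθ₁) = pE(cosθ₁ − cosθ₂).
W = (1.55×10⁻⁸)(7.92×10⁴)·(cos135° − cos75°) = (0.001228)·(-0.9659) = -0.001186 J.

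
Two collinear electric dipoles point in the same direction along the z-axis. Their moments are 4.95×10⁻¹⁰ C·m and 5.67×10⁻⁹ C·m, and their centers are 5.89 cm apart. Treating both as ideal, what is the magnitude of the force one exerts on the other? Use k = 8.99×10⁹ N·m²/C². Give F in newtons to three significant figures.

F ≈ 0.0126 N

On-axis field of dipole 1 at distance r: E = 2kp₁/r³. Force on dipole 2 is F = p₂·dE/dr (gradient along axis).
dE/dr = −6kp₁/r⁴, so |F| = 6kp₁p₂/r⁴ (attractive for aligned moments).
F = 6(8.99×10⁹)(4.95×10⁻¹⁰)(5.67×10⁻⁹)/(0.0589)⁴ = 0.01258 N.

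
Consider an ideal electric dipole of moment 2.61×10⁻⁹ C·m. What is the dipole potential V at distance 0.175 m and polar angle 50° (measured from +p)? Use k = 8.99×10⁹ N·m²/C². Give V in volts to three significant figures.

V ≈ 492 V

The dipole potential is V = kp cosθ / r².
V = (8.99×10⁹)(2.61×10⁻⁹)·cos50° / (0.175)² = 492.5 V.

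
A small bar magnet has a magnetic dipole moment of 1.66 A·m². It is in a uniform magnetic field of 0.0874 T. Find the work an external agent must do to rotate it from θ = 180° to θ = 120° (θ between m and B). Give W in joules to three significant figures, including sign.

W_ext = ΔU = −mB cosθ₂ + mB cosθ₁ = mB(cosθ₁ − cosθ₂).
W = (1.66)(0.0874)·(cos180° − cos120°) = (0.1451)·(-0.5000) = -0.07254 J.

W ≈ -0.0725 J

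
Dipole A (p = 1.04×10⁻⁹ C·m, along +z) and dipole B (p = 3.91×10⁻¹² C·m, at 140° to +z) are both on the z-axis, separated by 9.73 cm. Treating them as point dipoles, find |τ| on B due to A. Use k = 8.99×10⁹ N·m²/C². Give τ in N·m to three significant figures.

The second dipole sits on the axis of the first, so the field there is axial: E₁ = 2kp₁/r³ along +z.
E₁ = 2(8.99×10⁹)(1.04×10⁻⁹)/(0.0973)³ = 2.030×10⁴ N/C.
Torque on the second dipole: τ = p₂ E₁ sinθ.
τ = (3.91×10⁻¹²)(2.030×10⁴)·sin140° = 5.102×10⁻⁸ N·m.

τ ≈ 5.10×10⁻⁸ N·m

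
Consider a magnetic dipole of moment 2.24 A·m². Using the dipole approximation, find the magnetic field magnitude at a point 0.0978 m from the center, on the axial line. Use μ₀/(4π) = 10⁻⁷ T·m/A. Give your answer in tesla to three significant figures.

B ≈ 4.79×10⁻⁴ T

On axis B = (μ₀/4π)·2m/r³.
B = 2·(10⁻⁷)·(2.24) / (0.0978)³ = 4.789×10⁻⁴ T.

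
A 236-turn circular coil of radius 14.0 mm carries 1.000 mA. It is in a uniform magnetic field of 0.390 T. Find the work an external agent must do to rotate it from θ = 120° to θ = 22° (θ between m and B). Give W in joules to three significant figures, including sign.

m = NIA = NIπa² = 236·(0.00100)·π·(0.0140)² = 1.453×10⁻⁴ A·m².
W_ext = ΔU = −mB cosθ₂ + mB cosθ₁ = mB(cosθ₁ − cosθ₂).
W = (1.453×10⁻⁴)(0.390)·(cos120° − cos22°) = (5.667×10⁻⁵)·(-1.4272) = -8.087×10⁻⁵ J.

W ≈ -8.09×10⁻⁵ J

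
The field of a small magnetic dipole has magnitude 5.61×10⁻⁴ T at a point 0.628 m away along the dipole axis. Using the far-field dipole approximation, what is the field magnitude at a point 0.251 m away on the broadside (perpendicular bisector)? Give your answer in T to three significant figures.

Dipole fields scale as 1/r³ in the far field.
The axial field is twice the equatorial field at the same r, so the geometry factor is 1/2.
B₂ = B₁ · (1/2) · (r₁/r₂)³ = 5.61×10⁻⁴ · 0.5 · (0.628/0.251)³.
(r₁/r₂)³ = (2.502)³ = 15.66.
B₂ ≈ 0.004393 T.

B ≈ 0.00439 T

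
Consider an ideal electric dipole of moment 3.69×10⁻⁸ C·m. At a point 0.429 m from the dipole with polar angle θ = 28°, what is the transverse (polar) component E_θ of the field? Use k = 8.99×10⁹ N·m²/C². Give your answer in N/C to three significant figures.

E_θ ≈ 1970 N/C

For a dipole, E_θ = (kp sinθ)/r³.
kp/r³ = (8.99×10⁹)(3.69×10⁻⁸)/(0.429)³ = 4202 N/C.
E_θ = 4202·sin28° = 1973 N/C.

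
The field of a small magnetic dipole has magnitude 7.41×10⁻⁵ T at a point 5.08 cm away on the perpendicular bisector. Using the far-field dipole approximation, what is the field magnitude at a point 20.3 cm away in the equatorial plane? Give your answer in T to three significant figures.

Dipole fields scale as 1/r³ in the far field; the geometry is the same at both points.
B₂ = B₁ · (r₁/r₂)³ = 7.41×10⁻⁵ · (5.08/20.3)³.
(r₁/r₂)³ = (0.2502)³ = 0.01567.
B₂ ≈ 1.161×10⁻⁶ T.

B ≈ 1.16×10⁻⁶ T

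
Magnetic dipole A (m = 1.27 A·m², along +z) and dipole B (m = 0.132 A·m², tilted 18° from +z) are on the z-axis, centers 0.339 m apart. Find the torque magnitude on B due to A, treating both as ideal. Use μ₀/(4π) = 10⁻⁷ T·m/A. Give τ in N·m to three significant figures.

Dipole B is on the axis of dipole A, so B₁ there is axial: B₁ = (μ₀/4π)·2m₁/r³ along +z.
B₁ = 2(10⁻⁷)(1.27)/(0.339)³ = 6.520×10⁻⁶ T.
τ = m₂ B₁ sinθ.
τ = (0.132)(6.520×10⁻⁶)·sin18° = 2.659×10⁻⁷ N·m.

τ ≈ 2.66×10⁻⁷ N·m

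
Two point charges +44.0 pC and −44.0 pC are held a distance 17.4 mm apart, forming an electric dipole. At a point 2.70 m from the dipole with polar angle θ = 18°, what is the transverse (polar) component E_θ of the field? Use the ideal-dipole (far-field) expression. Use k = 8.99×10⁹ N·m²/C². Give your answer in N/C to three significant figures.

E_θ ≈ 1.08×10⁻⁴ N/C

Dipole moment p = qd = (4.40×10⁻¹¹ C)(0.0174 m) = 7.656×10⁻¹³ C·m.
For a dipole, E_θ = (kp sinθ)/r³.
kp/r³ = (8.99×10⁹)(7.656×10⁻¹³)/(2.70)³ = 3.497×10⁻⁴ N/C.
E_θ = 3.497×10⁻⁴·sin18° = 1.081×10⁻⁴ N/C.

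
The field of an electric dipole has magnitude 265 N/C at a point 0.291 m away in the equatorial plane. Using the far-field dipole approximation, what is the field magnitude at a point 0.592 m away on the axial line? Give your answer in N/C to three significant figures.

Dipole fields scale as 1/r³ in the far field.
The axial field is twice the equatorial field at the same r, so the geometry factor is 2/1.
E₂ = E₁ · (2/1) · (r₁/r₂)³ = 265 · 2 · (0.291/0.592)³.
(r₁/r₂)³ = (0.4916)³ = 0.1188.
E₂ ≈ 62.95 N/C.

E ≈ 62.9 N/C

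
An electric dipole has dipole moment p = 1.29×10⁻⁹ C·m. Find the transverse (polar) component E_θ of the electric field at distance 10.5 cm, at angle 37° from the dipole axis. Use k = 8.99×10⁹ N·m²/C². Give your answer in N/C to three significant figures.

E_θ ≈ 6030 N/C

For a dipole, E_θ = (kp sinθ)/r³.
kp/r³ = (8.99×10⁹)(1.29×10⁻⁹)/(0.105)³ = 1.002×10⁴ N/C.
E_θ = 1.002×10⁴·sin37° = 6029 N/C.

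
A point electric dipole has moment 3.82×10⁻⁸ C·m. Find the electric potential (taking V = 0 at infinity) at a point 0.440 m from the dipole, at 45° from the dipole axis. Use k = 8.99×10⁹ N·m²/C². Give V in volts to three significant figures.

V ≈ 1250 V

The dipole potential is V = kp cosθ / r².
V = (8.99×10⁹)(3.82×10⁻⁸)·cos45° / (0.440)² = 1254 V.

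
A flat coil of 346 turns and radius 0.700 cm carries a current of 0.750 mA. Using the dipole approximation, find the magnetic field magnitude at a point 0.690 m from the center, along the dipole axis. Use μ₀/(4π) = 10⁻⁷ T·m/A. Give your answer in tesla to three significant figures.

B ≈ 2.43×10⁻¹¹ T

m = NIA = NIπa² = 346·(7.50×10⁻⁴)·π·(0.00700)² = 3.995×10⁻⁵ A·m².
On axis B = (μ₀/4π)·2m/r³.
B = 2·(10⁻⁷)·(3.995×10⁻⁵) / (0.690)³ = 2.432×10⁻¹¹ T.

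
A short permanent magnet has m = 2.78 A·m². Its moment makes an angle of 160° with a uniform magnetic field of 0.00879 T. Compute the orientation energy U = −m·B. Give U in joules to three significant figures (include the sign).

U ≈ 0.0230 J

U = −m·B = −mB cosθ.
U = −(2.78)(0.00879)·cos160° = 0.02296 J.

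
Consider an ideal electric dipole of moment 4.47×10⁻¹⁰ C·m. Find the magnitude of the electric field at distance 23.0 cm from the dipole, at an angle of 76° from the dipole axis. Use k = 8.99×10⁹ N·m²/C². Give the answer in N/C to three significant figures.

At angle θ the dipole field magnitude is E = (kp/r³)·√(1 + 3cos²θ).
kp/r³ = (8.99×10⁹)(4.47×10⁻¹⁰) / (0.230)³ = 330.3 N/C.
√(1 + 3cos²76°) = √(1 + 3·0.0585) = √1.1756 ≈ 1.0842.
E ≈ 330.3 × 1.084 = 358.1 N/C.

E ≈ 358 N/C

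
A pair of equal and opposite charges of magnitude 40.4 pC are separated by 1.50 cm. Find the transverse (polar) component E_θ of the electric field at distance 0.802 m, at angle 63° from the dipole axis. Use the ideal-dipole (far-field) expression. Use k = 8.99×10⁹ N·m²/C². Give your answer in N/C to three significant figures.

E_θ ≈ 0.00941 N/C

Dipole moment p = qd = (4.04×10⁻¹¹ C)(0.0150 m) = 6.06×10⁻¹³ C·m.
For a dipole, E_θ = (kp sinθ)/r³.
kp/r³ = (8.99×10⁹)(6.06×10⁻¹³)/(0.802)³ = 0.01056 N/C.
E_θ = 0.01056·sin63° = 0.009410 N/C.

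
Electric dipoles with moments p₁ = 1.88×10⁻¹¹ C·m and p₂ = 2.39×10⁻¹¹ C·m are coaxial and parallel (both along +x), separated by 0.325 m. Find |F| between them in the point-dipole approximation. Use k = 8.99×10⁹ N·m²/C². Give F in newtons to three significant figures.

On-axis field of dipole 1 at distance r: E = 2kp₁/r³. Force on dipole 2 is F = p₂·dE/dr (gradient along axis).
dE/dr = −6kp₁/r⁴, so |F| = 6kp₁p₂/r⁴ (attractive for aligned moments).
F = 6(8.99×10⁹)(1.88×10⁻¹¹)(2.39×10⁻¹¹)/(0.325)⁴ = 2.172×10⁻⁹ N.

F ≈ 2.17×10⁻⁹ N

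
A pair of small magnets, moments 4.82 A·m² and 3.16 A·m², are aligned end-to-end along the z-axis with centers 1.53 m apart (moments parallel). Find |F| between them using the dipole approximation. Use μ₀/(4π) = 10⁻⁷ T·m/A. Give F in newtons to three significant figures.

On-axis B of dipole 1: B = (μ₀/4π)·2m₁/r³. Force on dipole 2: F = m₂·dB/dr.
dB/dr = −(μ₀/4π)·6m₁/r⁴, so |F| = (μ₀/4π)·6m₁m₂/r⁴.
F = 6(10⁻⁷)(4.82)(3.16)/(1.53)⁴ = 1.668×10⁻⁶ N.

F ≈ 1.67×10⁻⁶ N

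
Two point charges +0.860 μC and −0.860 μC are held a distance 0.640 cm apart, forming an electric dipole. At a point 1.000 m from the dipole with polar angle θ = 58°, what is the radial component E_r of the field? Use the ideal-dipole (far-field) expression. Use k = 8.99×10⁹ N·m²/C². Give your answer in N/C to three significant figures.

Dipole moment p = qd = (8.60×10⁻⁷ C)(0.00640 m) = 5.504×10⁻⁹ C·m.
For a dipole, E_r = (2kp cosθ)/r³.
kp/r³ = (8.99×10⁹)(5.504×10⁻⁹)/(1.00)³ = 49.48 N/C.
E_r = 2·49.48·cos58° = 52.44 N/C.

E_r ≈ 52.4 N/C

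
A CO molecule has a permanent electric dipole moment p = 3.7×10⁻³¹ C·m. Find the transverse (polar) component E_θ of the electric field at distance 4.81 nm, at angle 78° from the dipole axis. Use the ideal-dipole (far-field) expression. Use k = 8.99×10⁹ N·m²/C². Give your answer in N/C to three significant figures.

For a dipole, E_θ = (kp sinθ)/r³.
kp/r³ = (8.99×10⁹)(3.70×10⁻³¹)/(4.81×10⁻⁹)³ = 2.989×10⁴ N/C.
E_θ = 2.989×10⁴·sin78° = 2.924×10⁴ N/C.

E_θ ≈ 2.92×10⁴ N/C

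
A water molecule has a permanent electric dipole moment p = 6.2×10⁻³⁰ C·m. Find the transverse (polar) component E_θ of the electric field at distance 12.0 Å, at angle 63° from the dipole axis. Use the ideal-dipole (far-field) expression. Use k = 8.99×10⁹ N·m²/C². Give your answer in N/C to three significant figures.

E_θ ≈ 2.87×10⁷ N/C

For a dipole, E_θ = (kp sinθ)/r³.
kp/r³ = (8.99×10⁹)(6.20×10⁻³⁰)/(1.20×10⁻⁹)³ = 3.226×10⁷ N/C.
E_θ = 3.226×10⁷·sin63° = 2.874×10⁷ N/C.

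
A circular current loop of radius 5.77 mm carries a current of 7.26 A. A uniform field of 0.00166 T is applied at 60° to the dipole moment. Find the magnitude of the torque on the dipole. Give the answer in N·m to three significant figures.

Magnetic moment m = IA = Iπa² = (7.26)·π·(0.00577)² = 7.593×10⁻⁴ A·m².
Torque on a magnetic dipole: τ = mB sinθ.
τ = (7.593×10⁻⁴)(0.00166)·sin60° = 1.092×10⁻⁶ N·m.

τ ≈ 1.09×10⁻⁶ N·m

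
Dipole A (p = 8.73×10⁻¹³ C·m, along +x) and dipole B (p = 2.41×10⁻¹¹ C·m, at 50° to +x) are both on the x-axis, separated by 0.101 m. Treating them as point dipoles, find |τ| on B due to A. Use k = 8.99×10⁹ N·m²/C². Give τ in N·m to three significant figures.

τ ≈ 2.81×10⁻¹⁰ N·m

The second dipole sits on the axis of the first, so the field there is axial: E₁ = 2kp₁/r³ along +x.
E₁ = 2(8.99×10⁹)(8.73×10⁻¹³)/(0.101)³ = 15.23 N/C.
Torque on the second dipole: τ = p₂ E₁ sinθ.
τ = (2.41×10⁻¹¹)(15.23)·sin50° = 2.813×10⁻¹⁰ N·m.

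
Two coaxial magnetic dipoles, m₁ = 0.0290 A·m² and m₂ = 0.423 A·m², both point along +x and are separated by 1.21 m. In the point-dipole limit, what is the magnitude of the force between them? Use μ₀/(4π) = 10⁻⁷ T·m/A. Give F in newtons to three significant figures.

F ≈ 3.43×10⁻⁹ N

On-axis B of dipole 1: B = (μ₀/4π)·2m₁/r³. Force on dipole 2: F = m₂·dB/dr.
dB/dr = −(μ₀/4π)·6m₁/r⁴, so |F| = (μ₀/4π)·6m₁m₂/r⁴.
F = 6(10⁻⁷)(0.0290)(0.423)/(1.21)⁴ = 3.434×10⁻⁹ N.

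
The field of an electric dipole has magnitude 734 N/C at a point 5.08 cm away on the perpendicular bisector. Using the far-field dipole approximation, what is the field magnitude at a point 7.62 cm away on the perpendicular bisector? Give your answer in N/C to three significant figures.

E ≈ 217 N/C

Dipole fields scale as 1/r³ in the far field; the geometry is the same at both points.
E₂ = E₁ · (r₁/r₂)³ = 734 · (5.08/7.62)³.
(r₁/r₂)³ = (0.6667)³ = 0.2963.
E₂ ≈ 217.5 N/C.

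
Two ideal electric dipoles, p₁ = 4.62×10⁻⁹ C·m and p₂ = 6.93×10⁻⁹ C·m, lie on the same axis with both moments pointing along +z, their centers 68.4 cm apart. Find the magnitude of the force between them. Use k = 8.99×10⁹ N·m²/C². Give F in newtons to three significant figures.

On-axis field of dipole 1 at distance r: E = 2kp₁/r³. Force on dipole 2 is F = p₂·dE/dr (gradient along axis).
dE/dr = −6kp₁/r⁴, so |F| = 6kp₁p₂/r⁴ (attractive for aligned moments).
F = 6(8.99×10⁹)(4.62×10⁻⁹)(6.93×10⁻⁹)/(0.684)⁴ = 7.890×10⁻⁶ N.

F ≈ 7.89×10⁻⁶ N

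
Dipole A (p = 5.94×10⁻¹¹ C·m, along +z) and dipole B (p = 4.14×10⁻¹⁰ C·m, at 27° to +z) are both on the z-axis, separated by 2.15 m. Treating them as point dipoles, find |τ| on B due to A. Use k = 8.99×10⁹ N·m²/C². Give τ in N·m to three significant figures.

The second dipole sits on the axis of the first, so the field there is axial: E₁ = 2kp₁/r³ along +z.
E₁ = 2(8.99×10⁹)(5.94×10⁻¹¹)/(2.15)³ = 0.1075 N/C.
Torque on the second dipole: τ = p₂ E₁ sinθ.
τ = (4.14×10⁻¹⁰)(0.1075)·sin27° = 2.020×10⁻¹¹ N·m.

τ ≈ 2.02×10⁻¹¹ N·m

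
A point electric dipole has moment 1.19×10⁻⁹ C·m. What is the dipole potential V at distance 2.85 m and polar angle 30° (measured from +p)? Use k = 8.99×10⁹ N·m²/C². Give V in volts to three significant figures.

V ≈ 1.14 V

The dipole potential is V = kp cosθ / r².
V = (8.99×10⁹)(1.19×10⁻⁹)·cos30° / (2.85)² = 1.141 V.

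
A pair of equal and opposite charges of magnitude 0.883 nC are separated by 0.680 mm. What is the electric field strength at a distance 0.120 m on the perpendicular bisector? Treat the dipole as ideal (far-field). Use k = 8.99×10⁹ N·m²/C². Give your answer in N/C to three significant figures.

E ≈ 3.12 N/C

Dipole moment p = qd = (8.83×10⁻¹⁰ C)(6.80×10⁻⁴ m) = 6.004×10⁻¹³ C·m.
In the equatorial plane E = kp/r³.
E = (8.99×10⁹)(6.004×10⁻¹³) / (0.120)³ = 3.124 N/C.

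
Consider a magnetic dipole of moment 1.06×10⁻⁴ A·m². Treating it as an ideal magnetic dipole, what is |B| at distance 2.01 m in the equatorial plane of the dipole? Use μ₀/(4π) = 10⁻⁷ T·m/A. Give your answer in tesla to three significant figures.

B ≈ 1.31×10⁻¹² T

In the equatorial plane B = (μ₀/4π)·m/r³ (half the axial value).
B = (10⁻⁷)·(1.06×10⁻⁴) / (2.01)³ = 1.305×10⁻¹² T.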